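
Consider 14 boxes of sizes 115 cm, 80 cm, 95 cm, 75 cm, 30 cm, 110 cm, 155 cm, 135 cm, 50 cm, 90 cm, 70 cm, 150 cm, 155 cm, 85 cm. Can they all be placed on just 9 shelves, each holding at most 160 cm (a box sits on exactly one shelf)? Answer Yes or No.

Total = 1395 cm; ⌈1395/160⌉ = 9.
The bound of 9 does not rule out 9, but exhaustive search shows no assignment into 9 shelves of capacity 160 cm exists — the minimum is 10.

No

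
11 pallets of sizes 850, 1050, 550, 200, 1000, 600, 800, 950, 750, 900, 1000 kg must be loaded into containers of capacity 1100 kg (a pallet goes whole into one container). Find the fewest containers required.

10

Total = 1050 + 1000 + 1000 + 950 + 900 + 850 + 800 + 750 + 600 + 550 + 200 = 8650 kg.
Lower bound: ⌈8650/1100⌉ = 8 containers.
Also, 9 pallets each exceed 550 kg, and no two of those can share a container, so at least 9 containers are needed.
A packing using 10 containers:
  container 1: 1050 = 1050
  container 2: 1000 = 1000
  container 3: 1000 = 1000
  container 4: 950 = 950
  container 5: 900 + 200 = 1100
  container 6: 850 = 850
  container 7: 800 = 800
  container 8: 750 = 750
  container 9: 600 = 600
  container 10: 550 = 550
No arrangement into 9 containers stays within capacity, so 10 is optimal.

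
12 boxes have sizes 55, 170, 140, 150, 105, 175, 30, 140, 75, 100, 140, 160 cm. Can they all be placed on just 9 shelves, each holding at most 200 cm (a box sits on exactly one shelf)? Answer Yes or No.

A valid assignment using 9 shelves:
  shelf 1: 175 = 175
  shelf 2: 170 + 30 = 200
  shelf 3: 160 = 160
  shelf 4: 150 = 150
  shelf 5: 140 + 55 = 195
  shelf 6: 140 = 140
  shelf 7: 140 = 140
  shelf 8: 105 + 75 = 180
  shelf 9: 100 = 100
Every load is within 200 cm, so 9 shelves suffice.

Yes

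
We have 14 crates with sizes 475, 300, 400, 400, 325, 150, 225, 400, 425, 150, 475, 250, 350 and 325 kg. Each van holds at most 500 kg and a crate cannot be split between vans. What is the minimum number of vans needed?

Total = 475 + 475 + 425 + 400 + 400 + 400 + 350 + 325 + 325 + 300 + 250 + 225 + 150 + 150 = 4650 kg.
Lower bound: ⌈4650/500⌉ = 10 vans.
A packing using 11 vans:
  van 1: 475 = 475
  van 2: 475 = 475
  van 3: 425 = 425
  van 4: 400 = 400
  van 5: 400 = 400
  van 6: 400 = 400
  van 7: 350 + 150 = 500
  van 8: 325 + 150 = 475
  van 9: 325 = 325
  van 10: 300 = 300
  van 11: 250 + 225 = 475
No arrangement into 10 vans stays within capacity, so 11 is optimal.

11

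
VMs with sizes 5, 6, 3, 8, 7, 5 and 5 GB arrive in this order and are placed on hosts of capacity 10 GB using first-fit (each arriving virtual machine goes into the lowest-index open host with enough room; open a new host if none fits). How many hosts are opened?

5

  5 → host 1 (new)  [load 5/10]
  6 → host 2 (new)  [load 6/10]
  3 → host 1  [load 8/10]
  8 → host 3 (new)  [load 8/10]
  7 → host 4 (new)  [load 7/10]
  5 → host 5 (new)  [load 5/10]
  5 → host 5  [load 10/10]
5 hosts opened.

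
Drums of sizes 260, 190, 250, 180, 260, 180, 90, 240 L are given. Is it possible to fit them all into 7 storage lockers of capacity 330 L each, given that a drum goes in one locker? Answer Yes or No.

Yes

A valid assignment using 7 storage lockers:
  locker 1: 260 = 260
  locker 2: 260 = 260
  locker 3: 250 = 250
  locker 4: 240 + 90 = 330
  locker 5: 190 = 190
  locker 6: 180 = 180
  locker 7: 180 = 180
Every load is within 330 L, so 7 storage lockers suffice.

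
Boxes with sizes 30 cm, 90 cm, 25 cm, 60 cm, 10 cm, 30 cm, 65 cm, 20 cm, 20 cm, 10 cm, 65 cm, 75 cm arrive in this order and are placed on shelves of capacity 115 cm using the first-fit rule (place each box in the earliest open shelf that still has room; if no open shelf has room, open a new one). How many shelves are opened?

  30 → shelf 1 (new)  [load 30/115]
  90 → shelf 2 (new)  [load 90/115]
  25 → shelf 1  [load 55/115]
  60 → shelf 1  [load 115/115]
  10 → shelf 2  [load 100/115]
  30 → shelf 3 (new)  [load 30/115]
  65 → shelf 3  [load 95/115]
  20 → shelf 3  [load 115/115]
  20 → shelf 4 (new)  [load 20/115]
  10 → shelf 2  [load 110/115]
  65 → shelf 4  [load 85/115]
  75 → shelf 5 (new)  [load 75/115]
5 shelves opened.

5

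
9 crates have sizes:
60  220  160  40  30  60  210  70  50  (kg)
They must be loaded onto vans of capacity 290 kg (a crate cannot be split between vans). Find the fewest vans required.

4

Total = 220 + 210 + 160 + 70 + 60 + 60 + 50 + 40 + 30 = 900 kg.
Lower bound: ⌈900/290⌉ = 4 vans.
A packing using 4 vans:
  van 1: 220 + 70 = 290
  van 2: 210 + 60 = 270
  van 3: 160 + 60 + 50 = 270
  van 4: 40 + 30 = 70
This matches the lower bound, so 4 is optimal.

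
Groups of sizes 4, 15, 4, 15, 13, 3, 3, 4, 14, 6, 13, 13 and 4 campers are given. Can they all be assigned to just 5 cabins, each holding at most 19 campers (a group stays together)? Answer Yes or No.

Total = 111 campers; ⌈111/19⌉ = 6.
At least 6 cabins are required, but only 5 are allowed.

No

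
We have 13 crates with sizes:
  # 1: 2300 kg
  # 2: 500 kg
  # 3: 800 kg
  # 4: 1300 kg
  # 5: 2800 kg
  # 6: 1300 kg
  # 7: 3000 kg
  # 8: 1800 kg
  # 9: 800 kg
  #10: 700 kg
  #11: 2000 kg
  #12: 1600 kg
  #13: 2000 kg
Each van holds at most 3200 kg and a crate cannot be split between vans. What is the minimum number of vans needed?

Total = 3000 + 2800 + 2300 + 2000 + 2000 + 1800 + 1600 + 1300 + 1300 + 800 + 800 + 700 + 500 = 20900 kg.
Lower bound: ⌈20900/3200⌉ = 7 vans.
A packing using 7 vans:
  van 1: 3000 = 3000
  van 2: 2800 = 2800
  van 3: 2300 + 800 = 3100
  van 4: 2000 + 800 = 2800
  van 5: 2000 + 700 + 500 = 3200
  van 6: 1800 + 1300 = 3100
  van 7: 1600 + 1300 = 2900
This matches the lower bound, so 7 is optimal.

7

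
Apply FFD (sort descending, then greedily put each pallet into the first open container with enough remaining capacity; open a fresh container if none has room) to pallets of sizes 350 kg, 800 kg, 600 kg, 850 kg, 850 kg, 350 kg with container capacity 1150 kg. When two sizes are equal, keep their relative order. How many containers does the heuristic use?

Sorted descending: 850, 850, 800, 600, 350, 350.
  850 → container 1 (new)  [load 850/1150]
  850 → container 2 (new)  [load 850/1150]
  800 → container 3 (new)  [load 800/1150]
  600 → container 4 (new)  [load 600/1150]
  350 → container 3  [load 1150/1150]
  350 → container 4  [load 950/1150]
4 containers opened.

4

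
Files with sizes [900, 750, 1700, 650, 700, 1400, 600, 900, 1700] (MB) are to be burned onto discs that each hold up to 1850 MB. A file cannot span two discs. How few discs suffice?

6

Total = 1700 + 1700 + 1400 + 900 + 900 + 750 + 700 + 650 + 600 = 9300 MB.
Lower bound: ⌈9300/1850⌉ = 6 discs.
A packing using 6 discs:
  disc 1: 1700 = 1700
  disc 2: 1700 = 1700
  disc 3: 1400 = 1400
  disc 4: 900 + 900 = 1800
  disc 5: 750 + 700 = 1450
  disc 6: 650 + 600 = 1250
This matches the lower bound, so 6 is optimal.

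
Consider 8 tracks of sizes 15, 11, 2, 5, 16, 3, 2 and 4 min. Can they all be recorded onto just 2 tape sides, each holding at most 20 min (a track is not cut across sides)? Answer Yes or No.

Total = 58 min; ⌈58/20⌉ = 3.
At least 3 tape sides are required, but only 2 are allowed.

No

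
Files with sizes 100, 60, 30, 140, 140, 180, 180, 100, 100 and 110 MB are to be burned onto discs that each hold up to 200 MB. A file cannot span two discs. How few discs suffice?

7

Total = 180 + 180 + 140 + 140 + 110 + 100 + 100 + 100 + 60 + 30 = 1140 MB.
Lower bound: ⌈1140/200⌉ = 6 discs.
A packing using 7 discs:
  disc 1: 180 = 180
  disc 2: 180 = 180
  disc 3: 140 + 60 = 200
  disc 4: 140 + 30 = 170
  disc 5: 110 = 110
  disc 6: 100 + 100 = 200
  disc 7: 100 = 100
No arrangement into 6 discs stays within capacity, so 7 is optimal.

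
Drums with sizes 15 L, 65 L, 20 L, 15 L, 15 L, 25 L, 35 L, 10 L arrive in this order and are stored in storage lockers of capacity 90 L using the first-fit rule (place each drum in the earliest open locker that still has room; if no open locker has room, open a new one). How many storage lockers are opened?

  15 → locker 1 (new)  [load 15/90]
  65 → locker 1  [load 80/90]
  20 → locker 2 (new)  [load 20/90]
  15 → locker 2  [load 35/90]
  15 → locker 2  [load 50/90]
  25 → locker 2  [load 75/90]
  35 → locker 3 (new)  [load 35/90]
  10 → locker 1  [load 90/90]
3 storage lockers opened.

3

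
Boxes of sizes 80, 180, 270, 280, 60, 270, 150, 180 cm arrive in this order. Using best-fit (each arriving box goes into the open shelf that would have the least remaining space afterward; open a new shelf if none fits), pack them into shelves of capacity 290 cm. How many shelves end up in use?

  80 → shelf 1 (new)  [load 80/290]
  180 → shelf 1  [load 260/290]
  270 → shelf 2 (new)  [load 270/290]
  280 → shelf 3 (new)  [load 280/290]
  60 → shelf 4 (new)  [load 60/290]
  270 → shelf 5 (new)  [load 270/290]
  150 → shelf 4  [load 210/290]
  180 → shelf 6 (new)  [load 180/290]
6 shelves opened.

6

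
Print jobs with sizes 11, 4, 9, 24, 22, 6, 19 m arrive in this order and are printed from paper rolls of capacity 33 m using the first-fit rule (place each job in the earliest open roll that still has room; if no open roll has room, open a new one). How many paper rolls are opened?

  11 → roll 1 (new)  [load 11/33]
  4 → roll 1  [load 15/33]
  9 → roll 1  [load 24/33]
  24 → roll 2 (new)  [load 24/33]
  22 → roll 3 (new)  [load 22/33]
  6 → roll 1  [load 30/33]
  19 → roll 4 (new)  [load 19/33]
4 paper rolls opened.

4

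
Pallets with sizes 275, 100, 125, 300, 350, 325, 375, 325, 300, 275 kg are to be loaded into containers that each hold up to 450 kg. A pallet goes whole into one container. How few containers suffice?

8

Total = 375 + 350 + 325 + 325 + 300 + 300 + 275 + 275 + 125 + 100 = 2750 kg.
Lower bound: ⌈2750/450⌉ = 7 containers.
Also, 8 pallets each exceed 225 kg, and no two of those can share a container, so at least 8 containers are needed.
A packing using 8 containers:
  container 1: 375 = 375
  container 2: 350 + 100 = 450
  container 3: 325 + 125 = 450
  container 4: 325 = 325
  container 5: 300 = 300
  container 6: 300 = 300
  container 7: 275 = 275
  container 8: 275 = 275
This matches the lower bound, so 8 is optimal.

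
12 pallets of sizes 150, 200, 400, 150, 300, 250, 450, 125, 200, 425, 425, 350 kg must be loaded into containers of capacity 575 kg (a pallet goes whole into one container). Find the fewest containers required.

7

Total = 450 + 425 + 425 + 400 + 350 + 300 + 250 + 200 + 200 + 150 + 150 + 125 = 3425 kg.
Lower bound: ⌈3425/575⌉ = 6 containers.
A packing using 7 containers:
  container 1: 450 + 125 = 575
  container 2: 425 + 150 = 575
  container 3: 425 + 150 = 575
  container 4: 400 = 400
  container 5: 350 + 200 = 550
  container 6: 300 + 250 = 550
  container 7: 200 = 200
No arrangement into 6 containers stays within capacity, so 7 is optimal.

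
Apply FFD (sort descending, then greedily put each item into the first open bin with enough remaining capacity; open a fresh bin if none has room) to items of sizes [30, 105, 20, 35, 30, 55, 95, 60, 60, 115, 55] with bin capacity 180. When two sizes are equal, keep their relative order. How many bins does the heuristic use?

Sorted descending: 115, 105, 95, 60, 60, 55, 55, 35, 30, 30, 20.
  115 → bin 1 (new)  [load 115/180]
  105 → bin 2 (new)  [load 105/180]
  95 → bin 3 (new)  [load 95/180]
  60 → bin 1  [load 175/180]
  60 → bin 2  [load 165/180]
  55 → bin 3  [load 150/180]
  55 → bin 4 (new)  [load 55/180]
  35 → bin 4  [load 90/180]
  30 → bin 3  [load 180/180]
  30 → bin 4  [load 120/180]
  20 → bin 4  [load 140/180]
4 bins opened.

4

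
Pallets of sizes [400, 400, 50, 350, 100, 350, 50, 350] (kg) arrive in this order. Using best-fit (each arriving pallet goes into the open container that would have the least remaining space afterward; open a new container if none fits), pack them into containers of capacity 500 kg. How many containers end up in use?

  400 → container 1 (new)  [load 400/500]
  400 → container 2 (new)  [load 400/500]
  50 → container 1  [load 450/500]
  350 → container 3 (new)  [load 350/500]
  100 → container 2  [load 500/500]
  350 → container 4 (new)  [load 350/500]
  50 → container 1  [load 500/500]
  350 → container 5 (new)  [load 350/500]
5 containers opened.

5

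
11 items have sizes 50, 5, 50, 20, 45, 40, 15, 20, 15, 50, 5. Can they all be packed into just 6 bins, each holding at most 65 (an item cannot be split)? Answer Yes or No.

Yes

A valid assignment using 5 bins:
  bin 1: 50 + 15 = 65
  bin 2: 50 + 15 = 65
  bin 3: 50 + 5 + 5 = 60
  bin 4: 45 + 20 = 65
  bin 5: 40 + 20 = 60
That uses only 5 ≤ 6, so 6 bins are enough.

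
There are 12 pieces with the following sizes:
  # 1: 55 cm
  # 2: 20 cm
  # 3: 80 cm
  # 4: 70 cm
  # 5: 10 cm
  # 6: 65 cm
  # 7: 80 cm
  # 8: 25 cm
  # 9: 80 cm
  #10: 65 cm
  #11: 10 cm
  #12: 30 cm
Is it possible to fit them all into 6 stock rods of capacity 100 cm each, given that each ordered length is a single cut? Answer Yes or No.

No

Total = 590 cm; ⌈590/100⌉ = 6.
7 pieces each exceed half the capacity and cannot share a stock rod, forcing at least 7 stock rods.
At least 7 stock rods are required, but only 6 are allowed.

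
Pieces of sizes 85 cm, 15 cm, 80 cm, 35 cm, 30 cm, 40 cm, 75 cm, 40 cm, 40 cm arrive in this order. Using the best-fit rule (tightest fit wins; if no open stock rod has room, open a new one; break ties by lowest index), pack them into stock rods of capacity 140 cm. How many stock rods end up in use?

  85 → stock rod 1 (new)  [load 85/140]
  15 → stock rod 1  [load 100/140]
  80 → stock rod 2 (new)  [load 80/140]
  35 → stock rod 1  [load 135/140]
  30 → stock rod 2  [load 110/140]
  40 → stock rod 3 (new)  [load 40/140]
  75 → stock rod 3  [load 115/140]
  40 → stock rod 4 (new)  [load 40/140]
  40 → stock rod 4  [load 80/140]
4 stock rods opened.

4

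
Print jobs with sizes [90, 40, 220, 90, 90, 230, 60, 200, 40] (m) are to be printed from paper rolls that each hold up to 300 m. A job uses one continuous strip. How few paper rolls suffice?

4

Total = 230 + 220 + 200 + 90 + 90 + 90 + 60 + 40 + 40 = 1060 m.
Lower bound: ⌈1060/300⌉ = 4 paper rolls.
A packing using 4 paper rolls:
  roll 1: 230 + 60 = 290
  roll 2: 220 + 40 + 40 = 300
  roll 3: 200 + 90 = 290
  roll 4: 90 + 90 = 180
This matches the lower bound, so 4 is optimal.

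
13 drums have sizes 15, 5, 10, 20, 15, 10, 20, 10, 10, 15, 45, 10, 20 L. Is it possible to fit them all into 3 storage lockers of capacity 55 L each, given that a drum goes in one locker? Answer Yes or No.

No

Total = 205 L; ⌈205/55⌉ = 4.
At least 4 storage lockers are required, but only 3 are allowed.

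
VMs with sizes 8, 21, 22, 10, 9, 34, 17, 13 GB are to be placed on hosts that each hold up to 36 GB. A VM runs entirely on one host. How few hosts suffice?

4

Total = 34 + 22 + 21 + 17 + 13 + 10 + 9 + 8 = 134 GB.
Lower bound: ⌈134/36⌉ = 4 hosts.
A packing using 4 hosts:
  host 1: 34 = 34
  host 2: 22 + 13 = 35
  host 3: 21 + 10 = 31
  host 4: 17 + 9 + 8 = 34
This matches the lower bound, so 4 is optimal.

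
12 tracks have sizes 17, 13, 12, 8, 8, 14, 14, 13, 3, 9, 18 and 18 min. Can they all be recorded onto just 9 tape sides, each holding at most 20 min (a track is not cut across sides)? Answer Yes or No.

A valid assignment using 9 tape sides:
  side 1: 18 = 18
  side 2: 18 = 18
  side 3: 17 + 3 = 20
  side 4: 14 = 14
  side 5: 14 = 14
  side 6: 13 = 13
  side 7: 13 = 13
  side 8: 12 + 8 = 20
  side 9: 9 + 8 = 17
Every load is within 20 min, so 9 tape sides suffice.

Yes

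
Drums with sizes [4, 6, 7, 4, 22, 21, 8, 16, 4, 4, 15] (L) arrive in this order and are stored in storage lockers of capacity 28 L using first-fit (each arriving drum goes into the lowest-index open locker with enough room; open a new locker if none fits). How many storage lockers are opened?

  4 → locker 1 (new)  [load 4/28]
  6 → locker 1  [load 10/28]
  7 → locker 1  [load 17/28]
  4 → locker 1  [load 21/28]
  22 → locker 2 (new)  [load 22/28]
  21 → locker 3 (new)  [load 21/28]
  8 → locker 4 (new)  [load 8/28]
  16 → locker 4  [load 24/28]
  4 → locker 1  [load 25/28]
  4 → locker 2  [load 26/28]
  15 → locker 5 (new)  [load 15/28]
5 storage lockers opened.

5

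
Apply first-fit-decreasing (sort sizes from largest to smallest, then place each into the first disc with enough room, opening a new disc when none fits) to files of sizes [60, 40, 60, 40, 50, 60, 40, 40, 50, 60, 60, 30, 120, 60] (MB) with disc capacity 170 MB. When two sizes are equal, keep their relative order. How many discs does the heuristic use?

Sorted descending: 120, 60, 60, 60, 60, 60, 60, 50, 50, 40, 40, 40, 40, 30.
  120 → disc 1 (new)  [load 120/170]
  60 → disc 2 (new)  [load 60/170]
  60 → disc 2  [load 120/170]
  60 → disc 3 (new)  [load 60/170]
  60 → disc 3  [load 120/170]
  60 → disc 4 (new)  [load 60/170]
  60 → disc 4  [load 120/170]
  50 → disc 1  [load 170/170]
  50 → disc 2  [load 170/170]
  40 → disc 3  [load 160/170]
  40 → disc 4  [load 160/170]
  40 → disc 5 (new)  [load 40/170]
  40 → disc 5  [load 80/170]
  30 → disc 5  [load 110/170]
5 discs opened.

5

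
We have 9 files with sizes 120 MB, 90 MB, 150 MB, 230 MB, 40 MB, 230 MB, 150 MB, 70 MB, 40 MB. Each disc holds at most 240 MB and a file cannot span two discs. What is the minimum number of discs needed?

5

Total = 230 + 230 + 150 + 150 + 120 + 90 + 70 + 40 + 40 = 1120 MB.
Lower bound: ⌈1120/240⌉ = 5 discs.
A packing using 5 discs:
  disc 1: 230 = 230
  disc 2: 230 = 230
  disc 3: 150 + 90 = 240
  disc 4: 150 + 70 = 220
  disc 5: 120 + 40 + 40 = 200
This matches the lower bound, so 5 is optimal.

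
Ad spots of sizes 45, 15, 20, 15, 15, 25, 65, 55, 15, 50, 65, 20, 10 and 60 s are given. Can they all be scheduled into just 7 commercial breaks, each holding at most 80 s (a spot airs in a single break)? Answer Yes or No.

A valid assignment using 6 commercial breaks:
  break 1: 65 + 15 = 80
  break 2: 65 + 15 = 80
  break 3: 60 + 20 = 80
  break 4: 55 + 25 = 80
  break 5: 50 + 20 + 10 = 80
  break 6: 45 + 15 + 15 = 75
That uses only 6 ≤ 7, so 7 commercial breaks are enough.

Yes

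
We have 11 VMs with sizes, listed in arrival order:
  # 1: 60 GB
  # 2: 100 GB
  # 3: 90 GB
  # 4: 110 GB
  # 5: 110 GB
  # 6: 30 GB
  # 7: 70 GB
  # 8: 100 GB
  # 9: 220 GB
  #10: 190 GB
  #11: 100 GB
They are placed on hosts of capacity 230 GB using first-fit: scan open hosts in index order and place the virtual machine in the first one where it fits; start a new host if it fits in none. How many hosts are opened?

6

  60 → host 1 (new)  [load 60/230]
  100 → host 1  [load 160/230]
  90 → host 2 (new)  [load 90/230]
  110 → host 2  [load 200/230]
  110 → host 3 (new)  [load 110/230]
  30 → host 1  [load 190/230]
  70 → host 3  [load 180/230]
  100 → host 4 (new)  [load 100/230]
  220 → host 5 (new)  [load 220/230]
  190 → host 6 (new)  [load 190/230]
  100 → host 4  [load 200/230]
6 hosts opened.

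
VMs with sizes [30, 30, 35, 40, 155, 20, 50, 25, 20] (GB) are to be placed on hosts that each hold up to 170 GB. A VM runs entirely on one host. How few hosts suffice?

Total = 155 + 50 + 40 + 35 + 30 + 30 + 25 + 20 + 20 = 405 GB.
Lower bound: ⌈405/170⌉ = 3 hosts.
A packing using 3 hosts:
  host 1: 155 = 155
  host 2: 50 + 40 + 35 + 30 = 155
  host 3: 30 + 25 + 20 + 20 = 95
This matches the lower bound, so 3 is optimal.

3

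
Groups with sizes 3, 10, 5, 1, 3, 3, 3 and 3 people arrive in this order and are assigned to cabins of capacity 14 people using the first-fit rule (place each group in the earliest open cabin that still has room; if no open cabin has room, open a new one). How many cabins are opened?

  3 → cabin 1 (new)  [load 3/14]
  10 → cabin 1  [load 13/14]
  5 → cabin 2 (new)  [load 5/14]
  1 → cabin 1  [load 14/14]
  3 → cabin 2  [load 8/14]
  3 → cabin 2  [load 11/14]
  3 → cabin 2  [load 14/14]
  3 → cabin 3 (new)  [load 3/14]
3 cabins opened.

3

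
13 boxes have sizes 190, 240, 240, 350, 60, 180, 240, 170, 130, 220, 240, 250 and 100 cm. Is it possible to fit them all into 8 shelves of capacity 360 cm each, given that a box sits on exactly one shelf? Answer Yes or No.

Total = 2610 cm; ⌈2610/360⌉ = 8.
The bound of 8 does not rule out 8, but exhaustive search shows no assignment into 8 shelves of capacity 360 cm exists — the minimum is 9.

No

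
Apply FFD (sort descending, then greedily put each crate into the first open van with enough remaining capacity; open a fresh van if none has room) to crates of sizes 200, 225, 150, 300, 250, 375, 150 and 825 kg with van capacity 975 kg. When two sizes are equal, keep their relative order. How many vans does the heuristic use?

3

Sorted descending: 825, 375, 300, 250, 225, 200, 150, 150.
  825 → van 1 (new)  [load 825/975]
  375 → van 2 (new)  [load 375/975]
  300 → van 2  [load 675/975]
  250 → van 2  [load 925/975]
  225 → van 3 (new)  [load 225/975]
  200 → van 3  [load 425/975]
  150 → van 1  [load 975/975]
  150 → van 3  [load 575/975]
3 vans opened.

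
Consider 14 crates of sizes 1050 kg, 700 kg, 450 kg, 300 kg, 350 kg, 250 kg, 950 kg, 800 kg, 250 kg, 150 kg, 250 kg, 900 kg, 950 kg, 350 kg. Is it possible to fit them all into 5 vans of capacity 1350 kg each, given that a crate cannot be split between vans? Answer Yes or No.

Total = 7700 kg; ⌈7700/1350⌉ = 6.
At least 6 vans are required, but only 5 are allowed.

No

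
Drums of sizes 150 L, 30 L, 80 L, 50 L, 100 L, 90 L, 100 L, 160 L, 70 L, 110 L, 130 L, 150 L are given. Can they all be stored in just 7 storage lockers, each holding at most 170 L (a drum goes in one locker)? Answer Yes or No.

No

Total = 1220 L; ⌈1220/170⌉ = 8.
At least 8 storage lockers are required, but only 7 are allowed.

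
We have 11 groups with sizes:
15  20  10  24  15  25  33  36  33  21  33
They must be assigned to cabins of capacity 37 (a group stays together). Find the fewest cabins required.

8

Total = 36 + 33 + 33 + 33 + 25 + 24 + 21 + 20 + 15 + 15 + 10 = 265.
Lower bound: ⌈265/37⌉ = 8 cabins.
A packing using 8 cabins:
  cabin 1: 36 = 36
  cabin 2: 33 = 33
  cabin 3: 33 = 33
  cabin 4: 33 = 33
  cabin 5: 25 + 10 = 35
  cabin 6: 24 = 24
  cabin 7: 21 + 15 = 36
  cabin 8: 20 + 15 = 35
This matches the lower bound, so 8 is optimal.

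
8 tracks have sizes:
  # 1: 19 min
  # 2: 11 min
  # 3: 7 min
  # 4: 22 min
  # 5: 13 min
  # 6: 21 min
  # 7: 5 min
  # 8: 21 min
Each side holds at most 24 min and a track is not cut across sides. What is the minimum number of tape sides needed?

Total = 22 + 21 + 21 + 19 + 13 + 11 + 7 + 5 = 119 min.
Lower bound: ⌈119/24⌉ = 5 tape sides.
A packing using 6 tape sides:
  side 1: 22 = 22
  side 2: 21 = 21
  side 3: 21 = 21
  side 4: 19 + 5 = 24
  side 5: 13 + 11 = 24
  side 6: 7 = 7
No arrangement into 5 tape sides stays within capacity, so 6 is optimal.

6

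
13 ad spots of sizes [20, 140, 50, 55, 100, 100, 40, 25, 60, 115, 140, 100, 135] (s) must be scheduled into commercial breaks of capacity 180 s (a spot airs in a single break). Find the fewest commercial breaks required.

Total = 140 + 140 + 135 + 115 + 100 + 100 + 100 + 60 + 55 + 50 + 40 + 25 + 20 = 1080 s.
Lower bound: ⌈1080/180⌉ = 6 commercial breaks.
Also, 7 ad spots each exceed 90 s, and no two of those can share a break, so at least 7 commercial breaks are needed.
A packing using 7 commercial breaks:
  break 1: 140 + 40 = 180
  break 2: 140 + 25 = 165
  break 3: 135 + 20 = 155
  break 4: 115 + 60 = 175
  break 5: 100 + 55 = 155
  break 6: 100 + 50 = 150
  break 7: 100 = 100
This matches the lower bound, so 7 is optimal.

7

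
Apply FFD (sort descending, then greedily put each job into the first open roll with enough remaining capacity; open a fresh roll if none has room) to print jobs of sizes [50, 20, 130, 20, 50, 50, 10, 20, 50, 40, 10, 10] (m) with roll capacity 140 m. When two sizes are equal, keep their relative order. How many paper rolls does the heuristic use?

Sorted descending: 130, 50, 50, 50, 50, 40, 20, 20, 20, 10, 10, 10.
  130 → roll 1 (new)  [load 130/140]
  50 → roll 2 (new)  [load 50/140]
  50 → roll 2  [load 100/140]
  50 → roll 3 (new)  [load 50/140]
  50 → roll 3  [load 100/140]
  40 → roll 2  [load 140/140]
  20 → roll 3  [load 120/140]
  20 → roll 3  [load 140/140]
  20 → roll 4 (new)  [load 20/140]
  10 → roll 1  [load 140/140]
  10 → roll 4  [load 30/140]
  10 → roll 4  [load 40/140]
4 paper rolls opened.

4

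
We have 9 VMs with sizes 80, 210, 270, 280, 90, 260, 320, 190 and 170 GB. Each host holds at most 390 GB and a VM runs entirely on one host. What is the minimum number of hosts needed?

6

Total = 320 + 280 + 270 + 260 + 210 + 190 + 170 + 90 + 80 = 1870 GB.
Lower bound: ⌈1870/390⌉ = 5 hosts.
A packing using 6 hosts:
  host 1: 320 = 320
  host 2: 280 + 90 = 370
  host 3: 270 + 80 = 350
  host 4: 260 = 260
  host 5: 210 + 170 = 380
  host 6: 190 = 190
No arrangement into 5 hosts stays within capacity, so 6 is optimal.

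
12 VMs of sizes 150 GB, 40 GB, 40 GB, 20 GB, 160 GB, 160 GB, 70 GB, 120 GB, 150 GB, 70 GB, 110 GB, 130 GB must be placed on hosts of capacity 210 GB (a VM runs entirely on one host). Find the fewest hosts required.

Total = 160 + 160 + 150 + 150 + 130 + 120 + 110 + 70 + 70 + 40 + 40 + 20 = 1220 GB.
Lower bound: ⌈1220/210⌉ = 6 hosts.
Also, 7 VMs each exceed 105 GB, and no two of those can share a host, so at least 7 hosts are needed.
A packing using 7 hosts:
  host 1: 160 + 40 = 200
  host 2: 160 + 40 = 200
  host 3: 150 + 20 = 170
  host 4: 150 = 150
  host 5: 130 + 70 = 200
  host 6: 120 + 70 = 190
  host 7: 110 = 110
This matches the lower bound, so 7 is optimal.

7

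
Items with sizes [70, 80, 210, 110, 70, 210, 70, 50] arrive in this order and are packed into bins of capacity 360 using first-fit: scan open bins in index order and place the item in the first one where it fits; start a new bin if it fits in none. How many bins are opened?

3

  70 → bin 1 (new)  [load 70/360]
  80 → bin 1  [load 150/360]
  210 → bin 1  [load 360/360]
  110 → bin 2 (new)  [load 110/360]
  70 → bin 2  [load 180/360]
  210 → bin 3 (new)  [load 210/360]
  70 → bin 2  [load 250/360]
  50 → bin 2  [load 300/360]
3 bins opened.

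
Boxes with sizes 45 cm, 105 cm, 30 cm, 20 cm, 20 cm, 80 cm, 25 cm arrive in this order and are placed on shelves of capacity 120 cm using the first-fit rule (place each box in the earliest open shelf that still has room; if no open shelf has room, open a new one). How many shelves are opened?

  45 → shelf 1 (new)  [load 45/120]
  105 → shelf 2 (new)  [load 105/120]
  30 → shelf 1  [load 75/120]
  20 → shelf 1  [load 95/120]
  20 → shelf 1  [load 115/120]
  80 → shelf 3 (new)  [load 80/120]
  25 → shelf 3  [load 105/120]
3 shelves opened.

3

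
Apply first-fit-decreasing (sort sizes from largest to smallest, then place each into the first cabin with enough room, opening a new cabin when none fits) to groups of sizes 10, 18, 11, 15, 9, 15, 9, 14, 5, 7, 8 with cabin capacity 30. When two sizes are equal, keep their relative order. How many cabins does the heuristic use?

5

Sorted descending: 18, 15, 15, 14, 11, 10, 9, 9, 8, 7, 5.
  18 → cabin 1 (new)  [load 18/30]
  15 → cabin 2 (new)  [load 15/30]
  15 → cabin 2  [load 30/30]
  14 → cabin 3 (new)  [load 14/30]
  11 → cabin 1  [load 29/30]
  10 → cabin 3  [load 24/30]
  9 → cabin 4 (new)  [load 9/30]
  9 → cabin 4  [load 18/30]
  8 → cabin 4  [load 26/30]
  7 → cabin 5 (new)  [load 7/30]
  5 → cabin 3  [load 29/30]
5 cabins opened.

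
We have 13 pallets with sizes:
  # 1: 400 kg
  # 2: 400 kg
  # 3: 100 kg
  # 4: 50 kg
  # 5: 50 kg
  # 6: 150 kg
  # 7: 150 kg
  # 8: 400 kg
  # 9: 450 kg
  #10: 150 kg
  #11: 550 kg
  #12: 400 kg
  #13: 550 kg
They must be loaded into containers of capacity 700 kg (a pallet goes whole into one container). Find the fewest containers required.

Total = 550 + 550 + 450 + 400 + 400 + 400 + 400 + 150 + 150 + 150 + 100 + 50 + 50 = 3800 kg.
Lower bound: ⌈3800/700⌉ = 6 containers.
Also, 7 pallets each exceed 350 kg, and no two of those can share a container, so at least 7 containers are needed.
A packing using 7 containers:
  container 1: 550 + 150 = 700
  container 2: 550 + 150 = 700
  container 3: 450 + 150 + 100 = 700
  container 4: 400 + 50 + 50 = 500
  container 5: 400 = 400
  container 6: 400 = 400
  container 7: 400 = 400
This matches the lower bound, so 7 is optimal.

7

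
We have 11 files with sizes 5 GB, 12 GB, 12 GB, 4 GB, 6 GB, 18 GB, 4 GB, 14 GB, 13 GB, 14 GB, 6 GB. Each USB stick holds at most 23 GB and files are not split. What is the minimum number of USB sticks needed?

Total = 18 + 14 + 14 + 13 + 12 + 12 + 6 + 6 + 5 + 4 + 4 = 108 GB.
Lower bound: ⌈108/23⌉ = 5 USB sticks.
Also, 6 files each exceed 23/2 GB, and no two of those can share a USB stick, so at least 6 USB sticks are needed.
A packing using 6 USB sticks:
  USB stick 1: 18 + 5 = 23
  USB stick 2: 14 + 6 = 20
  USB stick 3: 14 + 6 = 20
  USB stick 4: 13 + 4 + 4 = 21
  USB stick 5: 12 = 12
  USB stick 6: 12 = 12
This matches the lower bound, so 6 is optimal.

6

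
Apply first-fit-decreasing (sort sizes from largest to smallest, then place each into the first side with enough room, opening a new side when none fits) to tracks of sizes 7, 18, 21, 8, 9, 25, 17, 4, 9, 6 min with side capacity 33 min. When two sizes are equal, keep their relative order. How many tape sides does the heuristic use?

Sorted descending: 25, 21, 18, 17, 9, 9, 8, 7, 6, 4.
  25 → side 1 (new)  [load 25/33]
  21 → side 2 (new)  [load 21/33]
  18 → side 3 (new)  [load 18/33]
  17 → side 4 (new)  [load 17/33]
  9 → side 2  [load 30/33]
  9 → side 3  [load 27/33]
  8 → side 1  [load 33/33]
  7 → side 4  [load 24/33]
  6 → side 3  [load 33/33]
  4 → side 4  [load 28/33]
4 tape sides opened.

4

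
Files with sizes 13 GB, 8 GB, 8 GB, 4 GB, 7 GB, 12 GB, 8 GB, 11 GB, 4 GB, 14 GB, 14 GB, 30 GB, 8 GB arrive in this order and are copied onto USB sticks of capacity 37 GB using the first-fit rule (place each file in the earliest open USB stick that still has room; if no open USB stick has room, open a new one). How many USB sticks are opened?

5

  13 → USB stick 1 (new)  [load 13/37]
  8 → USB stick 1  [load 21/37]
  8 → USB stick 1  [load 29/37]
  4 → USB stick 1  [load 33/37]
  7 → USB stick 2 (new)  [load 7/37]
  12 → USB stick 2  [load 19/37]
  8 → USB stick 2  [load 27/37]
  11 → USB stick 3 (new)  [load 11/37]
  4 → USB stick 1  [load 37/37]
  14 → USB stick 3  [load 25/37]
  14 → USB stick 4 (new)  [load 14/37]
  30 → USB stick 5 (new)  [load 30/37]
  8 → USB stick 2  [load 35/37]
5 USB sticks opened.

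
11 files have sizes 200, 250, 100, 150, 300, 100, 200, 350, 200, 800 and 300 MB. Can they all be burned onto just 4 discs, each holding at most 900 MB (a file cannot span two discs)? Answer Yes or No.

Yes

A valid assignment using 4 discs:
  disc 1: 800 + 100 = 900
  disc 2: 350 + 300 + 250 = 900
  disc 3: 300 + 200 + 200 + 200 = 900
  disc 4: 150 + 100 = 250
Every load is within 900 MB, so 4 discs suffice.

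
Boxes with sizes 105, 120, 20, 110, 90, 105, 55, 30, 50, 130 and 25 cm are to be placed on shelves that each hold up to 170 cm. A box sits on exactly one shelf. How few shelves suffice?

Total = 130 + 120 + 110 + 105 + 105 + 90 + 55 + 50 + 30 + 25 + 20 = 840 cm.
Lower bound: ⌈840/170⌉ = 5 shelves.
Also, 6 boxes each exceed 85 cm, and no two of those can share a shelf, so at least 6 shelves are needed.
A packing using 6 shelves:
  shelf 1: 130 + 30 = 160
  shelf 2: 120 + 50 = 170
  shelf 3: 110 + 55 = 165
  shelf 4: 105 + 25 + 20 = 150
  shelf 5: 105 = 105
  shelf 6: 90 = 90
This matches the lower bound, so 6 is optimal.

6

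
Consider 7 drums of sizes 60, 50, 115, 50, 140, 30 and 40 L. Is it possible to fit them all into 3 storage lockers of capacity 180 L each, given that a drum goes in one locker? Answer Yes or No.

Yes

A valid assignment using 3 storage lockers:
  locker 1: 140 + 40 = 180
  locker 2: 115 + 60 = 175
  locker 3: 50 + 50 + 30 = 130
Every load is within 180 L, so 3 storage lockers suffice.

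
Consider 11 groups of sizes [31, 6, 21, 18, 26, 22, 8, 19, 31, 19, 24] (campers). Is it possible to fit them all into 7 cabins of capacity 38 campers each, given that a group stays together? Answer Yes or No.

Total = 225 campers; ⌈225/38⌉ = 6.
The bound of 6 does not rule out 7, but exhaustive search shows no assignment into 7 cabins of capacity 38 campers exists — the minimum is 8.

No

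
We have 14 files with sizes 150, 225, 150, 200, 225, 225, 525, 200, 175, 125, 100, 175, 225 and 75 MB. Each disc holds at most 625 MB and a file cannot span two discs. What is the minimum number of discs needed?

5

Total = 525 + 225 + 225 + 225 + 225 + 200 + 200 + 175 + 175 + 150 + 150 + 125 + 100 + 75 = 2775 MB.
Lower bound: ⌈2775/625⌉ = 5 discs.
A packing using 5 discs:
  disc 1: 525 + 100 = 625
  disc 2: 225 + 225 + 175 = 625
  disc 3: 225 + 225 + 175 = 625
  disc 4: 200 + 200 + 150 + 75 = 625
  disc 5: 150 + 125 = 275
This matches the lower bound, so 5 is optimal.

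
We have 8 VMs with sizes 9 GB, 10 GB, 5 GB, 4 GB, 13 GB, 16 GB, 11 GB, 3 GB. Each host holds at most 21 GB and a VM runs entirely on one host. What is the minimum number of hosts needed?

Total = 16 + 13 + 11 + 10 + 9 + 5 + 4 + 3 = 71 GB.
Lower bound: ⌈71/21⌉ = 4 hosts.
A packing using 4 hosts:
  host 1: 16 + 5 = 21
  host 2: 13 + 4 + 3 = 20
  host 3: 11 + 10 = 21
  host 4: 9 = 9
This matches the lower bound, so 4 is optimal.

4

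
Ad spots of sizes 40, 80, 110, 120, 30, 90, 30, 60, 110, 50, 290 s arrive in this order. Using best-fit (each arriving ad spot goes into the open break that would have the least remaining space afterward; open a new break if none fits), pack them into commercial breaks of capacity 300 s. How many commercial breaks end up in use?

4

  40 → break 1 (new)  [load 40/300]
  80 → break 1  [load 120/300]
  110 → break 1  [load 230/300]
  120 → break 2 (new)  [load 120/300]
  30 → break 1  [load 260/300]
  90 → break 2  [load 210/300]
  30 → break 1  [load 290/300]
  60 → break 2  [load 270/300]
  110 → break 3 (new)  [load 110/300]
  50 → break 3  [load 160/300]
  290 → break 4 (new)  [load 290/300]
4 commercial breaks opened.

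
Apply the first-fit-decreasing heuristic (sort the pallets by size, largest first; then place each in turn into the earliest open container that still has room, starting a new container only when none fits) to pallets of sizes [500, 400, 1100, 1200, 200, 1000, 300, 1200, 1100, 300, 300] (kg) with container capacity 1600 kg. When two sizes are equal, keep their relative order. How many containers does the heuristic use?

Sorted descending: 1200, 1200, 1100, 1100, 1000, 500, 400, 300, 300, 300, 200.
  1200 → container 1 (new)  [load 1200/1600]
  1200 → container 2 (new)  [load 1200/1600]
  1100 → container 3 (new)  [load 1100/1600]
  1100 → container 4 (new)  [load 1100/1600]
  1000 → container 5 (new)  [load 1000/1600]
  500 → container 3  [load 1600/1600]
  400 → container 1  [load 1600/1600]
  300 → container 2  [load 1500/1600]
  300 → container 4  [load 1400/1600]
  300 → container 5  [load 1300/1600]
  200 → container 4  [load 1600/1600]
5 containers opened.

5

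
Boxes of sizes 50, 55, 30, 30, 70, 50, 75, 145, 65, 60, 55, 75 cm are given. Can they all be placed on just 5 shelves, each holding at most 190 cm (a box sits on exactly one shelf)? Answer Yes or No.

A valid assignment using 5 shelves:
  shelf 1: 145 + 30 = 175
  shelf 2: 75 + 75 + 30 = 180
  shelf 3: 70 + 65 + 55 = 190
  shelf 4: 60 + 55 + 50 = 165
  shelf 5: 50 = 50
Every load is within 190 cm, so 5 shelves suffice.

Yes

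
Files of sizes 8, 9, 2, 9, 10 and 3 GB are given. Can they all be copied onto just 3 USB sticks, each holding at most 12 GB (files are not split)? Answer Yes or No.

No

Total = 41 GB; ⌈41/12⌉ = 4.
At least 4 USB sticks are required, but only 3 are allowed.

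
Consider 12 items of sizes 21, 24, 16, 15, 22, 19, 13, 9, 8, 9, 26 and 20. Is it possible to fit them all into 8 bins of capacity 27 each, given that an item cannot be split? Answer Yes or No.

No

Total = 202; ⌈202/27⌉ = 8.
The bound of 8 does not rule out 8, but exhaustive search shows no assignment into 8 bins of capacity 27 exists — the minimum is 9.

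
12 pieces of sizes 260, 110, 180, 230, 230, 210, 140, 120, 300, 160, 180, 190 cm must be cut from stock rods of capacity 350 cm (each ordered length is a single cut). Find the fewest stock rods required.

8

Total = 300 + 260 + 230 + 230 + 210 + 190 + 180 + 180 + 160 + 140 + 120 + 110 = 2310 cm.
Lower bound: ⌈2310/350⌉ = 7 stock rods.
Also, 8 pieces each exceed 175 cm, and no two of those can share a stock rod, so at least 8 stock rods are needed.
A packing using 8 stock rods:
  stock rod 1: 300 = 300
  stock rod 2: 260 = 260
  stock rod 3: 230 + 120 = 350
  stock rod 4: 230 + 110 = 340
  stock rod 5: 210 + 140 = 350
  stock rod 6: 190 + 160 = 350
  stock rod 7: 180 = 180
  stock rod 8: 180 = 180
This matches the lower bound, so 8 is optimal.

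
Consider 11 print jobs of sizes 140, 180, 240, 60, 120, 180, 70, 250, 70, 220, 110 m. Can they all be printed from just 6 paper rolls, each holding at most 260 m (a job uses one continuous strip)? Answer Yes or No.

No

Total = 1640 m; ⌈1640/260⌉ = 7.
At least 7 paper rolls are required, but only 6 are allowed.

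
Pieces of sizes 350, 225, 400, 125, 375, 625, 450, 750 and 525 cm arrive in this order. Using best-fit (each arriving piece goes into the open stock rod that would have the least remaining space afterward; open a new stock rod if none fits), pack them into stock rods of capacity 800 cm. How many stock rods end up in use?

6

  350 → stock rod 1 (new)  [load 350/800]
  225 → stock rod 1  [load 575/800]
  400 → stock rod 2 (new)  [load 400/800]
  125 → stock rod 1  [load 700/800]
  375 → stock rod 2  [load 775/800]
  625 → stock rod 3 (new)  [load 625/800]
  450 → stock rod 4 (new)  [load 450/800]
  750 → stock rod 5 (new)  [load 750/800]
  525 → stock rod 6 (new)  [load 525/800]
6 stock rods opened.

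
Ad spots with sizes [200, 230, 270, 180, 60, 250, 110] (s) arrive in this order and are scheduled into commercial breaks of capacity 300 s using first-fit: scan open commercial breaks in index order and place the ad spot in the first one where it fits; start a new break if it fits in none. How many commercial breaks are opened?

  200 → break 1 (new)  [load 200/300]
  230 → break 2 (new)  [load 230/300]
  270 → break 3 (new)  [load 270/300]
  180 → break 4 (new)  [load 180/300]
  60 → break 1  [load 260/300]
  250 → break 5 (new)  [load 250/300]
  110 → break 4  [load 290/300]
5 commercial breaks opened.

5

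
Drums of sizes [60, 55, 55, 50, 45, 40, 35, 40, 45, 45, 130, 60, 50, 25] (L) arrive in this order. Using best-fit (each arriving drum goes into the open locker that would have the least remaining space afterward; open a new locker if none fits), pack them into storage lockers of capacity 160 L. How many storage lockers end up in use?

  60 → locker 1 (new)  [load 60/160]
  55 → locker 1  [load 115/160]
  55 → locker 2 (new)  [load 55/160]
  50 → locker 2  [load 105/160]
  45 → locker 1  [load 160/160]
  40 → locker 2  [load 145/160]
  35 → locker 3 (new)  [load 35/160]
  40 → locker 3  [load 75/160]
  45 → locker 3  [load 120/160]
  45 → locker 4 (new)  [load 45/160]
  130 → locker 5 (new)  [load 130/160]
  60 → locker 4  [load 105/160]
  50 → locker 4  [load 155/160]
  25 → locker 5  [load 155/160]
5 storage lockers opened.

5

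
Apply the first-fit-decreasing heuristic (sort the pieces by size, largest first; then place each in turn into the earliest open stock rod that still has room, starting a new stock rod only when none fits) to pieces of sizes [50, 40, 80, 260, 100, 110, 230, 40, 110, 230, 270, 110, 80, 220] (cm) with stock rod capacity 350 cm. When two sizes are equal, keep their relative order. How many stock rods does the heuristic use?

Sorted descending: 270, 260, 230, 230, 220, 110, 110, 110, 100, 80, 80, 50, 40, 40.
  270 → stock rod 1 (new)  [load 270/350]
  260 → stock rod 2 (new)  [load 260/350]
  230 → stock rod 3 (new)  [load 230/350]
  230 → stock rod 4 (new)  [load 230/350]
  220 → stock rod 5 (new)  [load 220/350]
  110 → stock rod 3  [load 340/350]
  110 → stock rod 4  [load 340/350]
  110 → stock rod 5  [load 330/350]
  100 → stock rod 6 (new)  [load 100/350]
  80 → stock rod 1  [load 350/350]
  80 → stock rod 2  [load 340/350]
  50 → stock rod 6  [load 150/350]
  40 → stock rod 6  [load 190/350]
  40 → stock rod 6  [load 230/350]
6 stock rods opened.

6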